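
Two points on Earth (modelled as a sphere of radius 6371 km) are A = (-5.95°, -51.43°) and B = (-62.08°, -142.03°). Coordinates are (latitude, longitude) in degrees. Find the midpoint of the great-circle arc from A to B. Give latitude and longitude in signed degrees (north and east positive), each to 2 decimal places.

The central angle between A and B is δ = 1.4840 rad.
With f = 0.5, the slerp weights are sin((1−f)δ)/sin δ = 0.6783 and sin(fδ)/sin δ = 0.6783.
Weighted sum of the unit vectors: (0.6783)·(0.6201,-0.7776,-0.1037) + (0.6783)·(-0.3691,-0.2881,-0.8836) = (0.1702, -0.7229, -0.6697).
Converting back: φ = atan2(z, √(x²+y²)) = -42.04°, λ = atan2(y, x) = -76.75°.

-42.04°, -76.75°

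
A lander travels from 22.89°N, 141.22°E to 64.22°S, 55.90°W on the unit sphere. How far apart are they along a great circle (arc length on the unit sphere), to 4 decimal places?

With latitudes φ₁ = 22.890°, φ₂ = -64.220° and longitude difference Δλ = 162.880°:
cos c = sin φ₁ sin φ₂ + cos φ₁ cos φ₂ cos Δλ = (0.3890)(-0.9005) + (0.9213)(0.4349)(-0.9557) = -0.73316,
so c = arccos(-0.73316) = 2.39376 rad.
On the unit sphere the arc length equals the central angle: 2.3938.

2.3938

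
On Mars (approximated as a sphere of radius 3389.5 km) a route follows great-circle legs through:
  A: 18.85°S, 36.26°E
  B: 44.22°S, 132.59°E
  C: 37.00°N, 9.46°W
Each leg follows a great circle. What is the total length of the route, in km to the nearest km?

13720 km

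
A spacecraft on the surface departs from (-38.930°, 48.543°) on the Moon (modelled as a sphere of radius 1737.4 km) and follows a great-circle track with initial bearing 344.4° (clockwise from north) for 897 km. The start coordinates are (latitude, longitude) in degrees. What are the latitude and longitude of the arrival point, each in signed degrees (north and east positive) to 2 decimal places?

Angular distance δ = d/R = 897/1737.4 = 0.51629 rad; initial bearing θ = 6.0109 rad.
sin φ₂ = sin φ₁ cos δ + cos φ₁ sin δ cos θ = (-0.6284)(0.8697) + (0.7779)(0.4937)(0.9632) = -0.1766, so φ₂ = -10.17°.
Δλ = atan2(sin θ sin δ cos φ₁, cos δ − sin φ₁ sin φ₂) = atan2(-0.1033, 0.7587) = -7.751°.
λ₂ = 48.543° − 7.751° = 40.79°.

-10.17°, 40.79°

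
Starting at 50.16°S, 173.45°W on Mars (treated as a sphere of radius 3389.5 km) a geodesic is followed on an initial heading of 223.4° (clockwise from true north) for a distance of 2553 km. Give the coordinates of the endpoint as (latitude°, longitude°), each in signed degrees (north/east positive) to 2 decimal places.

-61.46°, 106.89°

Angular distance δ = d/R = 2553/3389.5 = 0.75321 rad; initial bearing θ = 3.8991 rad.
sin φ₂ = sin φ₁ cos δ + cos φ₁ sin δ cos θ = (-0.7678)(0.7295) + (0.6406)(0.6840)(-0.7266) = -0.8785, so φ₂ = -61.46°.
Δλ = atan2(sin θ sin δ cos φ₁, cos δ − sin φ₁ sin φ₂) = atan2(-0.3011, 0.0549) = -79.658°.
λ₂ = -173.450° − 79.658° = -253.11° → 106.89° after wrapping to (−180°, 180°].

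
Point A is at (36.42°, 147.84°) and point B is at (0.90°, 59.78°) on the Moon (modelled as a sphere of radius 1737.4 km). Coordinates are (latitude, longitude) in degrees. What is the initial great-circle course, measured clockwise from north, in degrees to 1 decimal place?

269.6°

Δλ = -88.060° = -1.5369 rad.
y = sin Δλ · cos φ₂ = (-0.9994)(0.9999) = -0.9993
x = cos φ₁ sin φ₂ − sin φ₁ cos φ₂ cos Δλ = (0.8047)(0.0157) − (0.5937)(0.9999)(0.0339) = -0.0075
θ = atan2(y, x) = -90.43°; adding 360° gives 269.6°.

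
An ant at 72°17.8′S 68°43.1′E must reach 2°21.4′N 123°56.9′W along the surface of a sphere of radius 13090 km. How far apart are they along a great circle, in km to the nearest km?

25042 km

With latitudes φ₁ = -72.297°, φ₂ = 2.357° and longitude difference Δλ = 167.333°:
cos c = sin φ₁ sin φ₂ + cos φ₁ cos φ₂ cos Δλ = (-0.9526)(0.0411) + (0.3041)(0.9992)(-0.9757) = -0.33561,
so c = arccos(-0.33561) = 1.91305 rad.
Distance = R·c = 13090 × 1.9130 ≈ 25042 km.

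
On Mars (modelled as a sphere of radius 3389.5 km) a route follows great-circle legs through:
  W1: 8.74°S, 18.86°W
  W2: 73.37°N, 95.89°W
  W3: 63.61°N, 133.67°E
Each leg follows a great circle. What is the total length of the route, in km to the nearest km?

Leg W1→W2: central angle 1.6530 rad, distance 5602.8 km.
Leg W2→W3: central angle 0.6828 rad, distance 2314.4 km.
Total: 5602.8 + 2314.4 ≈ 7917 km.

7917 km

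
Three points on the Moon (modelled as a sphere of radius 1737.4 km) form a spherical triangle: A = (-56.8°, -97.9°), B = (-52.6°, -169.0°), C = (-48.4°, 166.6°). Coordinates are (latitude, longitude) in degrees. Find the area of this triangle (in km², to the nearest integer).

158328 km²

Side lengths (central angles): a = 0.2791, b = 0.9386, c = 0.6881 rad; semiperimeter s = 0.9529.
By l'Huilier's theorem, tan(E/4) = √[tan(s/2) tan((s−a)/2) tan((s−b)/2) tan((s−c)/2)], giving spherical excess E = 0.0525 rad.
Area = E·R² = 0.0525 × (1737.4)² ≈ 158328 km².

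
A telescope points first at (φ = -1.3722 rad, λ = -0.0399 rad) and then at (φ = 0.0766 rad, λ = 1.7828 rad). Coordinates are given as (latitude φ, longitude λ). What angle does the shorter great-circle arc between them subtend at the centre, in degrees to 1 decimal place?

97.1°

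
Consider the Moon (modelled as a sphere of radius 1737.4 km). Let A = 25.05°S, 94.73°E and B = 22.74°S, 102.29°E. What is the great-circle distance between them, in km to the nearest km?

With latitudes φ₁ = -25.050°, φ₂ = -22.740° and longitude difference Δλ = 7.560°:
Haversine: a = sin²(Δφ/2) + cos φ₁ cos φ₂ sin²(Δλ/2) = 0.0004 + (0.9059)(0.9223)(0.0043) = 0.00404.
Central angle c = 2·arcsin(√a) = 0.12717 rad.
Distance = R·c = 1737.4 × 0.1272 ≈ 221 km.

221 km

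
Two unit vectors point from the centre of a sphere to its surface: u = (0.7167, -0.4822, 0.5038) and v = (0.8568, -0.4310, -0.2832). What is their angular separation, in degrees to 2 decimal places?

47.22°

u·v = 0.6792; |u| = 1.0000, |v| = 1.0000.
cos θ = (u·v)/(|u||v|) = 0.6792, so θ = 47.22°.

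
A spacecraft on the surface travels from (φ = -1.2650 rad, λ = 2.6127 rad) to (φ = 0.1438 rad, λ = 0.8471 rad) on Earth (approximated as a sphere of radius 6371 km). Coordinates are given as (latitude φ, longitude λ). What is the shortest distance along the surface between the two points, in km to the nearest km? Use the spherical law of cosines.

Let φ₁ = -1.2650 rad, φ₂ = 0.1438 rad, and Δλ = -1.7656 rad.
cos c = sin φ₁ sin φ₂ + cos φ₁ cos φ₂ cos Δλ = (-0.9536)(0.1433) + (0.3011)(0.9897)(-0.1936) = -0.19433,
so c = arccos(-0.19433) = 1.76637 rad.
Distance = R·c = 6371 × 1.7664 ≈ 11254 km.

11254 km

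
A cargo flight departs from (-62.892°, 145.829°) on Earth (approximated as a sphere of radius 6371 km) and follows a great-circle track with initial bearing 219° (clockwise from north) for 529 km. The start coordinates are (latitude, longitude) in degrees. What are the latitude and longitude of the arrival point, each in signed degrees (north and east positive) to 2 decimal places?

-66.41°, 138.33°

Angular distance δ = d/R = 529/6371 = 0.08303 rad; initial bearing θ = 3.8223 rad.
sin φ₂ = sin φ₁ cos δ + cos φ₁ sin δ cos θ = (-0.8901)(0.9966) + (0.4557)(0.0829)(-0.7771) = -0.9165, so φ₂ = -66.41°.
Δλ = atan2(sin θ sin δ cos φ₁, cos δ − sin φ₁ sin φ₂) = atan2(-0.0238, 0.1808) = -7.495°.
λ₂ = 145.829° − 7.495° = 138.33°.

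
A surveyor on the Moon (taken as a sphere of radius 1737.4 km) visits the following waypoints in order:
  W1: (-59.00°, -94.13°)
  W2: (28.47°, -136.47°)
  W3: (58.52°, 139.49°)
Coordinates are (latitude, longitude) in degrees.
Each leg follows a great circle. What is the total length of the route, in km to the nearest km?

Leg W1→W2: central angle 1.6448 rad, distance 2857.7 km.
Leg W2→W3: central angle 1.0993 rad, distance 1910.0 km.
Total: 2857.7 + 1910.0 ≈ 4768 km.

4768 km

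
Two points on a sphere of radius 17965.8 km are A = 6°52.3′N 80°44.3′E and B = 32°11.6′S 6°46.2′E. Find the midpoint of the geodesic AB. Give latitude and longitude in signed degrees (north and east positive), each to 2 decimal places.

-15.68°, 47.19°

The central angle between A and B is δ = 1.4017 rad.
With f = 0.5, the slerp weights are sin((1−f)δ)/sin δ = 0.6542 and sin(fδ)/sin δ = 0.6542.
Weighted sum of the unit vectors: (0.6542)·(0.1598,0.9799,0.1196) + (0.6542)·(0.8404,0.0998,-0.5328) = (0.6543, 0.7063, -0.2703).
Converting back: φ = atan2(z, √(x²+y²)) = -15.68°, λ = atan2(y, x) = 47.19°.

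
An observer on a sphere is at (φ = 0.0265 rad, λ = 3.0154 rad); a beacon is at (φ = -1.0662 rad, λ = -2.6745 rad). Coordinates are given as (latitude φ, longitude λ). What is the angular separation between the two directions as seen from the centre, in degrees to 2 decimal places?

Let φ₁ = 0.0265 rad, φ₂ = -1.0662 rad, and Δλ = 0.5933 rad.
Haversine: a = sin²(Δφ/2) + cos φ₁ cos φ₂ sin²(Δλ/2) = 0.2700 + (0.9996)(0.4835)(0.0854) = 0.31125.
Central angle c = 2·arcsin(√a) = 1.18370 rad.
So the angular separation is 67.82°.

67.82°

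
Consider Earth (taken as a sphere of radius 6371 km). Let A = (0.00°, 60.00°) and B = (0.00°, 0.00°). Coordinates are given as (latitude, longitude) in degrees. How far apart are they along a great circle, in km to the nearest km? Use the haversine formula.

In radians: φ₁ = 0.0000, φ₂ = 0.0000, Δλ = -60.000° = -1.0472 rad.
Haversine: a = sin²(Δφ/2) + cos φ₁ cos φ₂ sin²(Δλ/2) = 0.0000 + (1.0000)(1.0000)(0.2500) = 0.25000.
Central angle c = 2·arcsin(√a) = 1.04720 rad.
Distance = R·c = 6371 × 1.0472 ≈ 6672 km.

6672 km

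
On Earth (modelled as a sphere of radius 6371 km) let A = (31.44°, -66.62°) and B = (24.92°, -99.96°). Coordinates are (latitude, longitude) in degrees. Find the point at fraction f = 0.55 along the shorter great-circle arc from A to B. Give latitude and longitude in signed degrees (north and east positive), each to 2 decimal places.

28.87°, -85.48°

The central angle between A and B is δ = 0.5233 rad.
With f = 0.55, the slerp weights are sin((1−f)δ)/sin δ = 0.4669 and sin(fδ)/sin δ = 0.5680.
Weighted sum of the unit vectors: (0.4669)·(0.3386,-0.7831,0.5216) + (0.5680)·(-0.1569,-0.8932,0.4214) = (0.0690, -0.8730, 0.4829).
Converting back: φ = atan2(z, √(x²+y²)) = 28.87°, λ = atan2(y, x) = -85.48°.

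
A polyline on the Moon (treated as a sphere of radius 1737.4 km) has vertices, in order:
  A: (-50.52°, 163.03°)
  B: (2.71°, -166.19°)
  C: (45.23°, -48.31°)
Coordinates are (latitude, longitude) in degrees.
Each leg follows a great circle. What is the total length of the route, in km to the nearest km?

Leg A→B: central angle 1.0366 rad, distance 1801.0 km.
Leg B→C: central angle 1.8707 rad, distance 3250.1 km.
Total: 1801.0 + 3250.1 ≈ 5051 km.

5051 km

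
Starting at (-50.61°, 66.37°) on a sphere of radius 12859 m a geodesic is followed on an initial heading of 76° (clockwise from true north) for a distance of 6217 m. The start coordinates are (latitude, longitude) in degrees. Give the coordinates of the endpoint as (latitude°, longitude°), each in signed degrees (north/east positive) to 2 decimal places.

-37.80°, 101.18°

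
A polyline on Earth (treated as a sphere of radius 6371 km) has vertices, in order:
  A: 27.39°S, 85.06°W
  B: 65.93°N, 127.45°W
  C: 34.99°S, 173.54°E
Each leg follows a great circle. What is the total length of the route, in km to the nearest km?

23280 km

Leg A→B: central angle 1.7240 rad, distance 10983.5 km.
Leg B→C: central angle 1.9300 rad, distance 12296.0 km.
Total: 10983.5 + 12296.0 ≈ 23280 km.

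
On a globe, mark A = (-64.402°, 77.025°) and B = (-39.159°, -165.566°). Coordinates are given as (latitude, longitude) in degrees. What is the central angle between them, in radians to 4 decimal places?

Let φ₁ = -1.1240 rad, φ₂ = -0.6835 rad, and Δλ = 2.0492 rad.
cos c = sin φ₁ sin φ₂ + cos φ₁ cos φ₂ cos Δλ = (-0.9018)(-0.6315) + (0.4321)(0.7754)(-0.4603) = 0.41527,
so c = arccos(0.41527) = 1.14255 rad.
So the angular separation is 1.1426 rad.

1.1426 rad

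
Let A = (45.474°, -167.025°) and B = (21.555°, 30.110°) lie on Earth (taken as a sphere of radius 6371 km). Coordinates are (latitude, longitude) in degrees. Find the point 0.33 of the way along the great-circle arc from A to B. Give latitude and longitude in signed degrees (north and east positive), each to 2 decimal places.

76.45°, 144.44°

The central angle between A and B is δ = 1.9405 rad.
With f = 0.33, the slerp weights are sin((1−f)δ)/sin δ = 1.0334 and sin(fδ)/sin δ = 0.6408.
Weighted sum of the unit vectors: (1.0334)·(-0.6833,-0.1574,0.7129) + (0.6408)·(0.8046,0.4666,0.3674) = (-0.1906, 0.1363, 0.9722).
Converting back: φ = atan2(z, √(x²+y²)) = 76.45°, λ = atan2(y, x) = 144.44°.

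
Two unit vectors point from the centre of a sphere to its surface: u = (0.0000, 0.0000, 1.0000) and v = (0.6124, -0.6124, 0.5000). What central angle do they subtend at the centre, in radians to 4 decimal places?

1.0472 rad

u·v = 0.5000; |u| = 1.0000, |v| = 1.0000.
cos θ = (u·v)/(|u||v|) = 0.5000, so θ = 1.0472 rad.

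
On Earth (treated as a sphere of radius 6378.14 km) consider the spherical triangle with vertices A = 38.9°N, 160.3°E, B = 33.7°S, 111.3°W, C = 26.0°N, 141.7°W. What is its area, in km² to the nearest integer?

17502266 km²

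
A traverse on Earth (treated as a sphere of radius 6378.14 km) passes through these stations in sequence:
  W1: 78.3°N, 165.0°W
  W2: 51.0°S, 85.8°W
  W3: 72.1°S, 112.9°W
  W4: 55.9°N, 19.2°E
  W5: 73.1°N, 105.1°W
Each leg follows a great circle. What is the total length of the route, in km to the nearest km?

Leg W1→W2: central angle 2.3995 rad, distance 15304.6 km.
Leg W2→W3: central angle 0.4233 rad, distance 2700.2 km.
Leg W3→W4: central angle 2.6987 rad, distance 17212.5 km.
Leg W4→W5: central angle 0.7948 rad, distance 5069.1 km.
Total: 15304.6 + 2700.2 + 17212.5 + 5069.1 ≈ 40286 km.

40286 km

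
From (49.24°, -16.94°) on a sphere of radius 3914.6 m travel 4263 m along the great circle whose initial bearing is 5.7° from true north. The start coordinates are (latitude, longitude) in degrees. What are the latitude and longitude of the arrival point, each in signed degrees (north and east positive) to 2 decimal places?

67.92°, 149.52°

Angular distance δ = d/R = 4263/3914.6 = 1.08900 rad; initial bearing θ = 0.0995 rad.
sin φ₂ = sin φ₁ cos δ + cos φ₁ sin δ cos θ = (0.7575)(0.4634) + (0.6529)(0.8862)(0.9951) = 0.9267, so φ₂ = 67.92°.
Δλ = atan2(sin θ sin δ cos φ₁, cos δ − sin φ₁ sin φ₂) = atan2(0.0575, -0.2386) = 166.456°.
λ₂ = -16.940° + 166.456° = 149.52°.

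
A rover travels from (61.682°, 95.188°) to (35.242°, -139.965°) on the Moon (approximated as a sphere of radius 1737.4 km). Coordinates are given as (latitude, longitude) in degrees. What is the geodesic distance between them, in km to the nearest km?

2224 km

With latitudes φ₁ = 61.682°, φ₂ = 35.242° and longitude difference Δλ = 124.847°:
cos c = sin φ₁ sin φ₂ + cos φ₁ cos φ₂ cos Δλ = (0.8803)(0.5770) + (0.4744)(0.8167)(-0.5714) = 0.28661,
so c = arccos(0.28661) = 1.28011 rad.
Distance = R·c = 1737.4 × 1.2801 ≈ 2224 km.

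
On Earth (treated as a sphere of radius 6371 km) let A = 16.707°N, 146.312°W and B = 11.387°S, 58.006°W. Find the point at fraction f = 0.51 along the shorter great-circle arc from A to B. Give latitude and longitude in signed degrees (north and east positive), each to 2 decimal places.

Central angle δ = 1.5998 rad. Interpolating on the sphere with fraction f = 0.51:
P = [sin((1−f)δ)·A + sin(fδ)·B] / sin δ = 0.7063·A + 0.7286·B in Cartesian coordinates,
giving P = (-0.1845, -0.9811, 0.0592), i.e. latitude 3.39°, longitude -100.65°.

3.39°, -100.65°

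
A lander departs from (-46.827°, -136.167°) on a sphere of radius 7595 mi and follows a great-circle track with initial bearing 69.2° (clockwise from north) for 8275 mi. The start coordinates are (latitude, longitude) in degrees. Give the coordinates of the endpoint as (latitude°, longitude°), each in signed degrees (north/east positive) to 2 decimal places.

-7.02°, -79.56°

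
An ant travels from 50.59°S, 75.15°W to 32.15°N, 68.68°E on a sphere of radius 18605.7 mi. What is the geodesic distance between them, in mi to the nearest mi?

In radians: φ₁ = -0.8830, φ₂ = 0.5611, Δλ = 143.830° = 2.5103 rad.
Haversine: a = sin²(Δφ/2) + cos φ₁ cos φ₂ sin²(Δλ/2) = 0.4368 + (0.6349)(0.8467)(0.9036) = 0.92253.
Central angle c = 2·arcsin(√a) = 2.57747 rad.
Distance = R·c = 18605.7 × 2.5775 ≈ 47956 mi.

47956 mi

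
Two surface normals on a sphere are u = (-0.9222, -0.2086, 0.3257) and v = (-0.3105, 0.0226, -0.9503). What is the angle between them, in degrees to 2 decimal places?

91.60°

u·v = -0.0279; |u| = 1.0000, |v| = 1.0000.
cos θ = (u·v)/(|u||v|) = -0.0279, so θ = 91.60°.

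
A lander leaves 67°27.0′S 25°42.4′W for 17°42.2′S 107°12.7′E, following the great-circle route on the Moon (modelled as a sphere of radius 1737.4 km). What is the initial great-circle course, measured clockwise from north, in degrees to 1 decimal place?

135.7°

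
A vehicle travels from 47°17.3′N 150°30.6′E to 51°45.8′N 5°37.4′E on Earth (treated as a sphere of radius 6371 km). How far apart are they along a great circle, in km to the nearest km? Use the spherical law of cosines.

With latitudes φ₁ = 47.288°, φ₂ = 51.763° and longitude difference Δλ = -144.887°:
cos c = sin φ₁ sin φ₂ + cos φ₁ cos φ₂ cos Δλ = (0.7348)(0.7855) + (0.6783)(0.6189)(-0.8180) = 0.23372,
so c = arccos(0.23372) = 1.33489 rad.
Distance = R·c = 6371 × 1.3349 ≈ 8505 km.

8505 km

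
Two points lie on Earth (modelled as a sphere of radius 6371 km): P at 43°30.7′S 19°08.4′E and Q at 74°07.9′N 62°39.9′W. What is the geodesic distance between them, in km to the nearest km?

14383 km

Let φ₁ = -0.7594 rad, φ₂ = 1.2938 rad, and Δλ = -1.4278 rad.
cos c = sin φ₁ sin φ₂ + cos φ₁ cos φ₂ cos Δλ = (-0.6885)(0.9619) + (0.7252)(0.2734)(0.1425) = -0.63400,
so c = arccos(-0.63400) = 2.25751 rad.
Distance = R·c = 6371 × 2.2575 ≈ 14383 km.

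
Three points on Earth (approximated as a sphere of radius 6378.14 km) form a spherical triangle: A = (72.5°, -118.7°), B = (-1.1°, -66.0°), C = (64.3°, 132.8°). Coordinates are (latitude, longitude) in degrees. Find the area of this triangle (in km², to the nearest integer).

Side lengths (central angles): a = 2.0128, b = 0.6129, c = 1.4062 rad; semiperimeter s = 2.0159.
By l'Huilier's theorem, tan(E/4) = √[tan(s/2) tan((s−a)/2) tan((s−b)/2) tan((s−c)/2)], giving spherical excess E = 0.1027 rad.
Area = E·R² = 0.1027 × (6378.14)² ≈ 4177461 km².

4177461 km²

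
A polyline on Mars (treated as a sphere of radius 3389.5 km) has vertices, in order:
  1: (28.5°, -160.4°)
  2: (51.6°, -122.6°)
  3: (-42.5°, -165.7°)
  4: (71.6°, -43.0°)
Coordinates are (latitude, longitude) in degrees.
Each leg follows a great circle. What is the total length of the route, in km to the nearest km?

16427 km

Leg 1→2: central angle 0.6347 rad, distance 2151.2 km.
Leg 2→3: central angle 1.7671 rad, distance 5989.7 km.
Leg 3→4: central angle 2.4446 rad, distance 8286.0 km.
Total: 2151.2 + 5989.7 + 8286.0 ≈ 16427 km.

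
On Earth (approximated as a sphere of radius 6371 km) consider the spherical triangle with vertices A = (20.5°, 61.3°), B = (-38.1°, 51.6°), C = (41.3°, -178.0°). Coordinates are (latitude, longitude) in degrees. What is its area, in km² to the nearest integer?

52684647 km²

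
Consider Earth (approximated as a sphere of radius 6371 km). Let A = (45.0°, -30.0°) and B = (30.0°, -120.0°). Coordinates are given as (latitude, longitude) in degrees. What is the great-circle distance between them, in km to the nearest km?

In radians: φ₁ = 0.7854, φ₂ = 0.5236, Δλ = -90.000° = -1.5708 rad.
cos c = sin φ₁ sin φ₂ + cos φ₁ cos φ₂ cos Δλ = (0.7071)(0.5000) + (0.7071)(0.8660)(0.0000) = 0.35355,
so c = arccos(0.35355) = 1.20943 rad.
Distance = R·c = 6371 × 1.2094 ≈ 7705 km.

7705 km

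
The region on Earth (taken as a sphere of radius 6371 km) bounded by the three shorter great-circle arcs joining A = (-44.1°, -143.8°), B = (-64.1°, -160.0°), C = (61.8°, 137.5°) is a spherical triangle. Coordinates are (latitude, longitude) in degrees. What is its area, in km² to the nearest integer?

Side lengths (central angles): a = 2.3427, b = 2.1494, c = 0.3838 rad; semiperimeter s = 2.4379.
By l'Huilier's theorem, tan(E/4) = √[tan(s/2) tan((s−a)/2) tan((s−b)/2) tan((s−c)/2)], giving spherical excess E = 0.6994 rad.
Area = E·R² = 0.6994 × (6371)² ≈ 28388080 km².

28388080 km²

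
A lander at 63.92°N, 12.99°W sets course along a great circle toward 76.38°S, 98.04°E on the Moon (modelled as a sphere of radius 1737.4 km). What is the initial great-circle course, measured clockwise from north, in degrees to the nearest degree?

148°

With φ₁ = 1.1156, φ₂ = -1.3331, Δλ = 1.9378 rad, the forward-azimuth formula gives
θ = atan2( sin Δλ cos φ₂ , cos φ₁ sin φ₂ − sin φ₁ cos φ₂ cos Δλ ) = atan2(0.2198, -0.3514) = 147.97°.
So the initial bearing is 148°.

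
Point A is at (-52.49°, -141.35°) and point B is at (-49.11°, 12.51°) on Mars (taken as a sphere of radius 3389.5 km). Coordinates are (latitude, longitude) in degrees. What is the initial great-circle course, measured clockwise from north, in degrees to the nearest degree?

163°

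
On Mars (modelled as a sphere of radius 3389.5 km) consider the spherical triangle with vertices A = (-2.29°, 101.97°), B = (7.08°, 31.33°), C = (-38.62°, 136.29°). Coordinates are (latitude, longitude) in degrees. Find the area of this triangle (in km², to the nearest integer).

Side lengths (central angles): a = 1.8516, b = 0.8370, c = 1.2411 rad; semiperimeter s = 1.9648.
By l'Huilier's theorem, tan(E/4) = √[tan(s/2) tan((s−a)/2) tan((s−b)/2) tan((s−c)/2)], giving spherical excess E = 0.5666 rad.
Area = E·R² = 0.5666 × (3389.5)² ≈ 6509760 km².

6509760 km²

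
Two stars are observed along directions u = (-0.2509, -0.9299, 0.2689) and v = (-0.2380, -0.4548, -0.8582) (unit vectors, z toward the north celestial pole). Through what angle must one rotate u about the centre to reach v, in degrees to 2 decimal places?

75.41°

u·v = 0.2519; |u| = 1.0000, |v| = 1.0000.
cos θ = (u·v)/(|u||v|) = 0.2519, so θ = 75.41°.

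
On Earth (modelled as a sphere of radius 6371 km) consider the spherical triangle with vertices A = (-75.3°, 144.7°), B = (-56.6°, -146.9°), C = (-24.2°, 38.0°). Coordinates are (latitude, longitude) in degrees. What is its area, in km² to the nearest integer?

Side lengths (central angles): a = 1.7295, b = 1.2345, c = 0.5376 rad; semiperimeter s = 1.7508.
By l'Huilier's theorem, tan(E/4) = √[tan(s/2) tan((s−a)/2) tan((s−b)/2) tan((s−c)/2)], giving spherical excess E = 0.1932 rad.
Area = E·R² = 0.1932 × (6371)² ≈ 7843560 km².

7843560 km²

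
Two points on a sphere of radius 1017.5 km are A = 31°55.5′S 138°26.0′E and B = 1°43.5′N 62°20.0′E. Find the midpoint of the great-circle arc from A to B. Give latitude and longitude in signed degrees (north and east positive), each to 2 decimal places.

The central angle between A and B is δ = 1.3818 rad.
With f = 0.5, the slerp weights are sin((1−f)δ)/sin δ = 0.6488 and sin(fδ)/sin δ = 0.6488.
Weighted sum of the unit vectors: (0.6488)·(-0.6350,0.5631,-0.5288) + (0.6488)·(0.4641,0.8853,0.0301) = (-0.1109, 0.9397, -0.3236).
Converting back: φ = atan2(z, √(x²+y²)) = -18.88°, λ = atan2(y, x) = 96.73°.

-18.88°, 96.73°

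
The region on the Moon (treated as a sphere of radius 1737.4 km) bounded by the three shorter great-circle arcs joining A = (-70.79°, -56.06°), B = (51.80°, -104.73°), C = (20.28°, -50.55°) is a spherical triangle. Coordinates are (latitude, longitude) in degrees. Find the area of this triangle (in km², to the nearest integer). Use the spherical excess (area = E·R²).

2936846 km²

Side lengths (central angles): a = 0.9124, b = 1.5909, c = 2.2240 rad; semiperimeter s = 2.3636.
By l'Huilier's theorem, tan(E/4) = √[tan(s/2) tan((s−a)/2) tan((s−b)/2) tan((s−c)/2)], giving spherical excess E = 0.9729 rad.
Area = E·R² = 0.9729 × (1737.4)² ≈ 2936846 km².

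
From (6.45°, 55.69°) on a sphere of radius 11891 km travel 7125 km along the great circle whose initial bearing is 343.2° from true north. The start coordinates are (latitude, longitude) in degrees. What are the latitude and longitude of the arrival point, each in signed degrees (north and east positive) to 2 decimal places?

39.00°, 43.58°

Angular distance δ = d/R = 7125/11891 = 0.59919 rad; initial bearing θ = 5.9900 rad.
sin φ₂ = sin φ₁ cos δ + cos φ₁ sin δ cos θ = (0.1123)(0.8258) + (0.9937)(0.5640)(0.9573) = 0.6293, so φ₂ = 39.00°.
Δλ = atan2(sin θ sin δ cos φ₁, cos δ − sin φ₁ sin φ₂) = atan2(-0.1620, 0.7551) = -12.107°.
λ₂ = 55.690° − 12.107° = 43.58°.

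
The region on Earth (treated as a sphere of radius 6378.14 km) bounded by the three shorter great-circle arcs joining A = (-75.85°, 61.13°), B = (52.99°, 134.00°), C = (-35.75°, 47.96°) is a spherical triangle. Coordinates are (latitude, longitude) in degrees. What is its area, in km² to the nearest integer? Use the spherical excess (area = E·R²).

50540246 km²

Side lengths (central angles): a = 2.0184, b = 0.7079, c = 2.3905 rad; semiperimeter s = 2.5584.
By l'Huilier's theorem, tan(E/4) = √[tan(s/2) tan((s−a)/2) tan((s−b)/2) tan((s−c)/2)], giving spherical excess E = 1.2424 rad.
Area = E·R² = 1.2424 × (6378.14)² ≈ 50540246 km².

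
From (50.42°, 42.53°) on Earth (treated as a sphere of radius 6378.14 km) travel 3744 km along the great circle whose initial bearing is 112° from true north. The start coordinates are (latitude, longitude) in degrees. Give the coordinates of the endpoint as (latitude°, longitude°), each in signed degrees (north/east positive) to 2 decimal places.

Angular distance δ = d/R = 3744/6378.14 = 0.58700 rad; initial bearing θ = 1.9548 rad.
sin φ₂ = sin φ₁ cos δ + cos φ₁ sin δ cos θ = (0.7707)(0.8326) + (0.6372)(0.5539)(-0.3746) = 0.5095, so φ₂ = 30.63°.
Δλ = atan2(sin θ sin δ cos φ₁, cos δ − sin φ₁ sin φ₂) = atan2(0.3272, 0.4399) = 36.642°.
λ₂ = 42.530° + 36.642° = 79.17°.

30.63°, 79.17°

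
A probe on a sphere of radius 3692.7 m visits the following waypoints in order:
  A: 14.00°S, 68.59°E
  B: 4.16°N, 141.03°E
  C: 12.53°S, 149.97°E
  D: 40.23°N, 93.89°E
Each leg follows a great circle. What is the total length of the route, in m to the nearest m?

Leg A→B: central angle 1.2928 rad, distance 4774.0 m.
Leg B→C: central angle 0.3300 rad, distance 1218.6 m.
Leg C→D: central angle 1.2914 rad, distance 4768.8 m.
Total: 4774.0 + 1218.6 + 4768.8 ≈ 10761 m.

10761 m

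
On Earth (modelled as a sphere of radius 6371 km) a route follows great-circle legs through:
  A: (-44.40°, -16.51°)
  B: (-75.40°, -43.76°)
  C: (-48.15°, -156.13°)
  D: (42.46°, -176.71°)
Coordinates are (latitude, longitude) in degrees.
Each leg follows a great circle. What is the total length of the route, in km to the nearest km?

19404 km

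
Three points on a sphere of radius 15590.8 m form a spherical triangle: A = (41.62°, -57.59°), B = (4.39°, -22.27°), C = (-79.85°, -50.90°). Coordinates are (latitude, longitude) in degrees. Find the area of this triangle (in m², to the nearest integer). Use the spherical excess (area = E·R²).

183359213 m²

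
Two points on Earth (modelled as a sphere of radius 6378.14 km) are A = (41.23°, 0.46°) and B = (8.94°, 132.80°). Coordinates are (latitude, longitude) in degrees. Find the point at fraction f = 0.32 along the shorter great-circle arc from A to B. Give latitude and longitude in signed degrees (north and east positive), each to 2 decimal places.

Central angle δ = 1.9801 rad. Interpolating on the sphere with fraction f = 0.32:
P = [sin((1−f)δ)·A + sin(fδ)·B] / sin δ = 1.0627·A + 0.6454·B in Cartesian coordinates,
giving P = (0.3660, 0.4742, 0.8007), i.e. latitude 53.20°, longitude 52.33°.

53.20°, 52.33°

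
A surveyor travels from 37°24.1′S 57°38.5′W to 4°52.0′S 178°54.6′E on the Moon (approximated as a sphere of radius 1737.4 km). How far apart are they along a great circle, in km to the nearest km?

3415 km

With latitudes φ₁ = -37.402°, φ₂ = -4.867° and longitude difference Δλ = -123.448°:
cos c = sin φ₁ sin φ₂ + cos φ₁ cos φ₂ cos Δλ = (-0.6074)(-0.0848) + (0.7944)(0.9964)(-0.5512) = -0.38475,
so c = arccos(-0.38475) = 1.96573 rad.
Distance = R·c = 1737.4 × 1.9657 ≈ 3415 km.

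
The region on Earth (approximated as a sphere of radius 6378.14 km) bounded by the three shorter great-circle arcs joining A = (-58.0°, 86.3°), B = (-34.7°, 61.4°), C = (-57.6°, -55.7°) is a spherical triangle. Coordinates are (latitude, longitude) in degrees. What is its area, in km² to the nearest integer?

Side lengths (central angles): a = 1.2870, b = 1.0561, c = 0.4992 rad; semiperimeter s = 1.4212.
By l'Huilier's theorem, tan(E/4) = √[tan(s/2) tan((s−a)/2) tan((s−b)/2) tan((s−c)/2)], giving spherical excess E = 0.2907 rad.
Area = E·R² = 0.2907 × (6378.14)² ≈ 11825533 km².

11825533 km²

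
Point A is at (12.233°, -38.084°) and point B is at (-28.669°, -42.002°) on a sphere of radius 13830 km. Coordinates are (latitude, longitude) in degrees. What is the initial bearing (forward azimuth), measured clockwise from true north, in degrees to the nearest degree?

185°

With φ₁ = 0.2135, φ₂ = -0.5004, Δλ = -0.0684 rad, the forward-azimuth formula gives
θ = atan2( sin Δλ cos φ₂ , cos φ₁ sin φ₂ − sin φ₁ cos φ₂ cos Δλ ) = atan2(-0.0600, -0.6543) = -174.76°.
Adding 360° brings this into [0°, 360°): 185°.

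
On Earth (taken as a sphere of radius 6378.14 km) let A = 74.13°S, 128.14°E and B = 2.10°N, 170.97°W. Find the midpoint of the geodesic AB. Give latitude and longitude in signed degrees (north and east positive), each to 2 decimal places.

The central angle between A and B is δ = 1.4729 rad.
With f = 0.5, the slerp weights are sin((1−f)δ)/sin δ = 0.6749 and sin(fδ)/sin δ = 0.6749.
Weighted sum of the unit vectors: (0.6749)·(-0.1689,0.2151,-0.9619) + (0.6749)·(-0.9869,-0.1568,0.0366) = (-0.7801, 0.0393, -0.6245).
Converting back: φ = atan2(z, √(x²+y²)) = -38.64°, λ = atan2(y, x) = 177.12°.

-38.64°, 177.12°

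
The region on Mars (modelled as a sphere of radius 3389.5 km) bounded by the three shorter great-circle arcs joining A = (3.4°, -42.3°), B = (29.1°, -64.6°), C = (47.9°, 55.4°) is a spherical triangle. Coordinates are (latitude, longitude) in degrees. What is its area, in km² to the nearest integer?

6476137 km²

Side lengths (central angles): a = 1.5028, b = 1.6165, c = 0.5811 rad; semiperimeter s = 1.8502.
By l'Huilier's theorem, tan(E/4) = √[tan(s/2) tan((s−a)/2) tan((s−b)/2) tan((s−c)/2)], giving spherical excess E = 0.5637 rad.
Area = E·R² = 0.5637 × (3389.5)² ≈ 6476137 km².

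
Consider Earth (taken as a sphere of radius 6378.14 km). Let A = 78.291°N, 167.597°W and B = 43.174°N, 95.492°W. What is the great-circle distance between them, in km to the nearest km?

4934 km

With latitudes φ₁ = 78.291°, φ₂ = 43.174° and longitude difference Δλ = 72.105°:
cos c = sin φ₁ sin φ₂ + cos φ₁ cos φ₂ cos Δλ = (0.9792)(0.6842) + (0.2029)(0.7293)(0.3073) = 0.71546,
so c = arccos(0.71546) = 0.77352 rad.
Distance = R·c = 6378.14 × 0.7735 ≈ 4934 km.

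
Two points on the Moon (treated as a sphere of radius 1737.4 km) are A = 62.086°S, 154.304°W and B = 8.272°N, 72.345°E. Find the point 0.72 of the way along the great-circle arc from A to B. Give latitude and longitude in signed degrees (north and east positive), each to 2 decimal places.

-21.84°, 85.09°

The central angle between A and B is δ = 2.0321 rad.
With f = 0.72, the slerp weights are sin((1−f)δ)/sin δ = 0.6017 and sin(fδ)/sin δ = 1.1103.
Weighted sum of the unit vectors: (0.6017)·(-0.4218,-0.2030,-0.8837) + (1.1103)·(0.3001,0.9430,0.1439) = (0.0794, 0.9249, -0.3719).
Converting back: φ = atan2(z, √(x²+y²)) = -21.84°, λ = atan2(y, x) = 85.09°.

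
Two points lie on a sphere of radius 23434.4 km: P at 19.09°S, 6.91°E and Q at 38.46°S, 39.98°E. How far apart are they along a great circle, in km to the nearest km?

14136 km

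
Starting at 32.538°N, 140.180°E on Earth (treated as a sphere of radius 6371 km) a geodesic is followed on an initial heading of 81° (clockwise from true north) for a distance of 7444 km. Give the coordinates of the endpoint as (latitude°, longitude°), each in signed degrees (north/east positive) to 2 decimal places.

19.39°, -145.36°

Angular distance δ = d/R = 7444/6371 = 1.16842 rad; initial bearing θ = 1.4137 rad.
sin φ₂ = sin φ₁ cos δ + cos φ₁ sin δ cos θ = (0.5379)(0.3916) + (0.8430)(0.9201)(0.1564) = 0.3320, so φ₂ = 19.39°.
Δλ = atan2(sin θ sin δ cos φ₁, cos δ − sin φ₁ sin φ₂) = atan2(0.7662, 0.2131) = 74.460°.
λ₂ = 140.180° + 74.460° = 214.64° → -145.36° after wrapping to (−180°, 180°].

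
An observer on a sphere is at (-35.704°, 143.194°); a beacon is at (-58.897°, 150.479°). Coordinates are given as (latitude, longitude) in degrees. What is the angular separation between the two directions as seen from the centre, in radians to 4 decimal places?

With latitudes φ₁ = -35.704°, φ₂ = -58.897° and longitude difference Δλ = 7.285°:
cos c = sin φ₁ sin φ₂ + cos φ₁ cos φ₂ cos Δλ = (-0.5836)(-0.8562) + (0.8120)(0.5166)(0.9919) = 0.91580,
so c = arccos(0.91580) = 0.41331 rad.
So the angular separation is 0.4133 rad.

0.4133 rad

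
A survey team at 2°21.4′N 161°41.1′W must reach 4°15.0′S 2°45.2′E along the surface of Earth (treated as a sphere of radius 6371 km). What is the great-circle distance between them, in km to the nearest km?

18275 km

In radians: φ₁ = 0.0411, φ₂ = -0.0742, Δλ = 164.438° = 2.8700 rad.
Haversine: a = sin²(Δφ/2) + cos φ₁ cos φ₂ sin²(Δλ/2) = 0.0033 + (0.9992)(0.9973)(0.9817) = 0.98146.
Central angle c = 2·arcsin(√a) = 2.86845 rad.
Distance = R·c = 6371 × 2.8685 ≈ 18275 km.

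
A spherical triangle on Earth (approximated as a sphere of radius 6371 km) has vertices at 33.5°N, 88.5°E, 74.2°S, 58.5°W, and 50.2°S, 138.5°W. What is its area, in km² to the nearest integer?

78402765 km²

Side lengths (central angles): a = 0.6927, b = 2.4785, c = 2.3768 rad; semiperimeter s = 2.7740.
By l'Huilier's theorem, tan(E/4) = √[tan(s/2) tan((s−a)/2) tan((s−b)/2) tan((s−c)/2)], giving spherical excess E = 1.9316 rad.
Area = E·R² = 1.9316 × (6371)² ≈ 78402765 km².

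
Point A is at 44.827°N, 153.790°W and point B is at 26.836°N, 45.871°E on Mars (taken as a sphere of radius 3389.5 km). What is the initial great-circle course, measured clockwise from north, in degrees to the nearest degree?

Δλ = -160.339° = -2.7984 rad.
y = sin Δλ · cos φ₂ = (-0.3365)(0.8923) = -0.3002
x = cos φ₁ sin φ₂ − sin φ₁ cos φ₂ cos Δλ = (0.7092)(0.4514) − (0.7050)(0.8923)(-0.9417) = 0.9125
θ = atan2(y, x) = -18.21°; adding 360° gives 342°.

342°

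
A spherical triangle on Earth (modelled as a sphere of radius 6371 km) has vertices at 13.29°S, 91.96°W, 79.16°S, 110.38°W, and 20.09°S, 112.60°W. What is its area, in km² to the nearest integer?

Side lengths (central angles): a = 1.0311, b = 0.3645, c = 1.1599 rad; semiperimeter s = 1.2778.
By l'Huilier's theorem, tan(E/4) = √[tan(s/2) tan((s−a)/2) tan((s−b)/2) tan((s−c)/2)], giving spherical excess E = 0.2065 rad.
Area = E·R² = 0.2065 × (6371)² ≈ 8379822 km².

8379822 km²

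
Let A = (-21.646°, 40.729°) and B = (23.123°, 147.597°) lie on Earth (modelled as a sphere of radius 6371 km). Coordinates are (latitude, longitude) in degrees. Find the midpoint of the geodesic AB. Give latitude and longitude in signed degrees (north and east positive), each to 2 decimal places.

1.24°, 93.75°

The central angle between A and B is δ = 1.9746 rad.
With f = 0.5, the slerp weights are sin((1−f)δ)/sin δ = 0.9075 and sin(fδ)/sin δ = 0.9075.
Weighted sum of the unit vectors: (0.9075)·(0.7044,0.6065,-0.3689) + (0.9075)·(-0.7765,0.4928,0.3927) = (-0.0654, 0.9976, 0.0216).
Converting back: φ = atan2(z, √(x²+y²)) = 1.24°, λ = atan2(y, x) = 93.75°.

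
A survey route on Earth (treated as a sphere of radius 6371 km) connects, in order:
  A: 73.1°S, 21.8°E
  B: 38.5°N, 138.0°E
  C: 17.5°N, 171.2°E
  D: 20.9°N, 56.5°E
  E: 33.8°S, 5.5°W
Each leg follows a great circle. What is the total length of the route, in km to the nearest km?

39548 km

Leg A→B: central angle 2.3407 rad, distance 14912.7 km.
Leg B→C: central angle 0.6237 rad, distance 3973.4 km.
Leg C→D: central angle 1.8390 rad, distance 11716.5 km.
Leg D→E: central angle 1.4040 rad, distance 8945.0 km.
Total: 14912.7 + 3973.4 + 11716.5 + 8945.0 ≈ 39548 km.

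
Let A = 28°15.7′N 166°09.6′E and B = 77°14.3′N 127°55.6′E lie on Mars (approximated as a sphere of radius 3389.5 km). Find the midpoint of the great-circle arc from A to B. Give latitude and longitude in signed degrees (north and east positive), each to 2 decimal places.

53.73°, 158.77°

Central angle δ = 0.9089 rad. Interpolating on the sphere with fraction f = 0.5:
P = [sin((1−f)δ)·A + sin(fδ)·B] / sin δ = 0.5565·A + 0.5565·B in Cartesian coordinates,
giving P = (-0.5515, 0.2142, 0.8062), i.e. latitude 53.73°, longitude 158.77°.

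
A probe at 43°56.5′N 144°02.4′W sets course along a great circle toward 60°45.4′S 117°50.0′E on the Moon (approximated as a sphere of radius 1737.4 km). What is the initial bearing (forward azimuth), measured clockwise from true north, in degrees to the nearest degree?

220°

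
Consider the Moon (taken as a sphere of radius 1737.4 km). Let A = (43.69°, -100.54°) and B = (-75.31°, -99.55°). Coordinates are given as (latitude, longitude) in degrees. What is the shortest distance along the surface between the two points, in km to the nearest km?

Let φ₁ = 0.7625 rad, φ₂ = -1.3144 rad, and Δλ = 0.0173 rad.
cos c = sin φ₁ sin φ₂ + cos φ₁ cos φ₂ cos Δλ = (0.6908)(-0.9673) + (0.7231)(0.2536)(0.9999) = -0.48484,
so c = arccos(-0.48484) = 2.07697 rad.
Distance = R·c = 1737.4 × 2.0770 ≈ 3609 km.

3609 km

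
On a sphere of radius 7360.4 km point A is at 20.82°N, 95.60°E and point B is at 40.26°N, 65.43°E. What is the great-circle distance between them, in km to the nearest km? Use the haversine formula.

Let φ₁ = 0.3634 rad, φ₂ = 0.7027 rad, and Δλ = -0.5266 rad.
Haversine: a = sin²(Δφ/2) + cos φ₁ cos φ₂ sin²(Δλ/2) = 0.0285 + (0.9347)(0.7631)(0.0677) = 0.07682.
Central angle c = 2·arcsin(√a) = 0.56167 rad.
Distance = R·c = 7360.4 × 0.5617 ≈ 4134 km.

4134 km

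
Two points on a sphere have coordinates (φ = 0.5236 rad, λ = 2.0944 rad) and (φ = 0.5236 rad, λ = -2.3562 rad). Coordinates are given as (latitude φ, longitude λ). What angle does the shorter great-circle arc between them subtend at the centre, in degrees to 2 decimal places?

With latitudes φ₁ = 30.000°, φ₂ = 30.000° and longitude difference Δλ = 104.999°:
Haversine: a = sin²(Δφ/2) + cos φ₁ cos φ₂ sin²(Δλ/2) = 0.0000 + (0.8660)(0.8660)(0.6294) = 0.47205.
Central angle c = 2·arcsin(√a) = 1.51487 rad.
So the angular separation is 86.80°.

86.80°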